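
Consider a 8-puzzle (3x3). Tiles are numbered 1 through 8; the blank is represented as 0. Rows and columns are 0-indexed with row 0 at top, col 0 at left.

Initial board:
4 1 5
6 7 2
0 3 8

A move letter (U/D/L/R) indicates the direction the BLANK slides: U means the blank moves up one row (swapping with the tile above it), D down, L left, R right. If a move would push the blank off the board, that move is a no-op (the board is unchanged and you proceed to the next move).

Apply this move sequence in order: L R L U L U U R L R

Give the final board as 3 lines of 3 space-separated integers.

Answer: 1 0 5
4 7 2
6 3 8

Derivation:
After move 1 (L):
4 1 5
6 7 2
0 3 8

After move 2 (R):
4 1 5
6 7 2
3 0 8

After move 3 (L):
4 1 5
6 7 2
0 3 8

After move 4 (U):
4 1 5
0 7 2
6 3 8

After move 5 (L):
4 1 5
0 7 2
6 3 8

After move 6 (U):
0 1 5
4 7 2
6 3 8

After move 7 (U):
0 1 5
4 7 2
6 3 8

After move 8 (R):
1 0 5
4 7 2
6 3 8

After move 9 (L):
0 1 5
4 7 2
6 3 8

After move 10 (R):
1 0 5
4 7 2
6 3 8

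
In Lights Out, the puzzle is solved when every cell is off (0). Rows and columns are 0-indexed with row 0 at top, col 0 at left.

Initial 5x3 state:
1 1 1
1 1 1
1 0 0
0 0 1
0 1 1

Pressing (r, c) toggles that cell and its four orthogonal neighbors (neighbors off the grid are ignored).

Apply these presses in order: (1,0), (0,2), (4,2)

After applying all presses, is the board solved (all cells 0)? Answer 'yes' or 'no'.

After press 1 at (1,0):
0 1 1
0 0 1
0 0 0
0 0 1
0 1 1

After press 2 at (0,2):
0 0 0
0 0 0
0 0 0
0 0 1
0 1 1

After press 3 at (4,2):
0 0 0
0 0 0
0 0 0
0 0 0
0 0 0

Lights still on: 0

Answer: yes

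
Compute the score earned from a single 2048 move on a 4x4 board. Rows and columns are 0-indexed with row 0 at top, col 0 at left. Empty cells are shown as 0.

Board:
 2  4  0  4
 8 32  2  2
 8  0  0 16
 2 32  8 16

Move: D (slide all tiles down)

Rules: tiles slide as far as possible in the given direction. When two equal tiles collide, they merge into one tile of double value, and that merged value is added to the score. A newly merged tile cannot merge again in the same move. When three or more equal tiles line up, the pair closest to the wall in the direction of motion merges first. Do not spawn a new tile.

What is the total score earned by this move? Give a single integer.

Answer: 112

Derivation:
Slide down:
col 0: [2, 8, 8, 2] -> [0, 2, 16, 2]  score +16 (running 16)
col 1: [4, 32, 0, 32] -> [0, 0, 4, 64]  score +64 (running 80)
col 2: [0, 2, 0, 8] -> [0, 0, 2, 8]  score +0 (running 80)
col 3: [4, 2, 16, 16] -> [0, 4, 2, 32]  score +32 (running 112)
Board after move:
 0  0  0  0
 2  0  0  4
16  4  2  2
 2 64  8 32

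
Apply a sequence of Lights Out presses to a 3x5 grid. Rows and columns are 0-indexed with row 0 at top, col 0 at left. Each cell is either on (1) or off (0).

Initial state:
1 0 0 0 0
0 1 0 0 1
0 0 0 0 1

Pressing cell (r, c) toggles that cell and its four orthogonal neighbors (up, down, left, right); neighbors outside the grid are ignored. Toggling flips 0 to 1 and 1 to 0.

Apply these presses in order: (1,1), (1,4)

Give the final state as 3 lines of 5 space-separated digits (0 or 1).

Answer: 1 1 0 0 1
1 0 1 1 0
0 1 0 0 0

Derivation:
After press 1 at (1,1):
1 1 0 0 0
1 0 1 0 1
0 1 0 0 1

After press 2 at (1,4):
1 1 0 0 1
1 0 1 1 0
0 1 0 0 0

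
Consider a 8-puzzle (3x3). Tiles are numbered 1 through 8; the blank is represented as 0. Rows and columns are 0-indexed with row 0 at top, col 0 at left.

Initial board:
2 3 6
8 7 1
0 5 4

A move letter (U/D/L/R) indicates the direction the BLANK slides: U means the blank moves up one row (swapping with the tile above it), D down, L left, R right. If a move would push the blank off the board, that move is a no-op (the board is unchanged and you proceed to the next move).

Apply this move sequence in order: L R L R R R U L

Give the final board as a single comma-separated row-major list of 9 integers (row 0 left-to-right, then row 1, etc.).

After move 1 (L):
2 3 6
8 7 1
0 5 4

After move 2 (R):
2 3 6
8 7 1
5 0 4

After move 3 (L):
2 3 6
8 7 1
0 5 4

After move 4 (R):
2 3 6
8 7 1
5 0 4

After move 5 (R):
2 3 6
8 7 1
5 4 0

After move 6 (R):
2 3 6
8 7 1
5 4 0

After move 7 (U):
2 3 6
8 7 0
5 4 1

After move 8 (L):
2 3 6
8 0 7
5 4 1

Answer: 2, 3, 6, 8, 0, 7, 5, 4, 1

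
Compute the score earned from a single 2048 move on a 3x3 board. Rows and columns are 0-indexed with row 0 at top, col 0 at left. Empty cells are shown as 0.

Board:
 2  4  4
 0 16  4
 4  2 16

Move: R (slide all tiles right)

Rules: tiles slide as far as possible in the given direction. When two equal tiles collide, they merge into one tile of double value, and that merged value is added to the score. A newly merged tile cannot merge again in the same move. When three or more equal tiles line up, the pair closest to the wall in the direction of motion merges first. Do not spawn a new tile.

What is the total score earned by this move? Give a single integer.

Answer: 8

Derivation:
Slide right:
row 0: [2, 4, 4] -> [0, 2, 8]  score +8 (running 8)
row 1: [0, 16, 4] -> [0, 16, 4]  score +0 (running 8)
row 2: [4, 2, 16] -> [4, 2, 16]  score +0 (running 8)
Board after move:
 0  2  8
 0 16  4
 4  2 16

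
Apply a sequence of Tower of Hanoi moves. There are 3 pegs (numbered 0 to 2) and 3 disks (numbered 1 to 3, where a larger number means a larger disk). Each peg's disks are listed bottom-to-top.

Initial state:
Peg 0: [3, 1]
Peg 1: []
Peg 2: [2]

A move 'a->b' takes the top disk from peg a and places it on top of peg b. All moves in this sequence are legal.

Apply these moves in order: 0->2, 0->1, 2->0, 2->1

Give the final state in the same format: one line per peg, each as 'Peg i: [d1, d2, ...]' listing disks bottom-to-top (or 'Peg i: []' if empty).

Answer: Peg 0: [1]
Peg 1: [3, 2]
Peg 2: []

Derivation:
After move 1 (0->2):
Peg 0: [3]
Peg 1: []
Peg 2: [2, 1]

After move 2 (0->1):
Peg 0: []
Peg 1: [3]
Peg 2: [2, 1]

After move 3 (2->0):
Peg 0: [1]
Peg 1: [3]
Peg 2: [2]

After move 4 (2->1):
Peg 0: [1]
Peg 1: [3, 2]
Peg 2: []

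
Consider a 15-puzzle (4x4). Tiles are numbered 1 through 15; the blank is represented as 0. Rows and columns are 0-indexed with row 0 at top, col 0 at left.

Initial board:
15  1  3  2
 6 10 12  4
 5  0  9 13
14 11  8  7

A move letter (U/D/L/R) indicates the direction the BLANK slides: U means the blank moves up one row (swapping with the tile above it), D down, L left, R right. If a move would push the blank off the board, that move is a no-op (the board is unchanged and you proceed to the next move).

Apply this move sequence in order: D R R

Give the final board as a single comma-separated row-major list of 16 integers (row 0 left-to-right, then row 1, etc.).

After move 1 (D):
15  1  3  2
 6 10 12  4
 5 11  9 13
14  0  8  7

After move 2 (R):
15  1  3  2
 6 10 12  4
 5 11  9 13
14  8  0  7

After move 3 (R):
15  1  3  2
 6 10 12  4
 5 11  9 13
14  8  7  0

Answer: 15, 1, 3, 2, 6, 10, 12, 4, 5, 11, 9, 13, 14, 8, 7, 0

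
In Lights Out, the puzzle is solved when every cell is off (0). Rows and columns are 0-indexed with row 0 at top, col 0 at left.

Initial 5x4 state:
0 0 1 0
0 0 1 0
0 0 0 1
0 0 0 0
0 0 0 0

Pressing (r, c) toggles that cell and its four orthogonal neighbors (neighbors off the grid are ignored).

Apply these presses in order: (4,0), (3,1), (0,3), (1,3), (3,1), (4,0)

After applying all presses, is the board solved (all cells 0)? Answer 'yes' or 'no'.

After press 1 at (4,0):
0 0 1 0
0 0 1 0
0 0 0 1
1 0 0 0
1 1 0 0

After press 2 at (3,1):
0 0 1 0
0 0 1 0
0 1 0 1
0 1 1 0
1 0 0 0

After press 3 at (0,3):
0 0 0 1
0 0 1 1
0 1 0 1
0 1 1 0
1 0 0 0

After press 4 at (1,3):
0 0 0 0
0 0 0 0
0 1 0 0
0 1 1 0
1 0 0 0

After press 5 at (3,1):
0 0 0 0
0 0 0 0
0 0 0 0
1 0 0 0
1 1 0 0

After press 6 at (4,0):
0 0 0 0
0 0 0 0
0 0 0 0
0 0 0 0
0 0 0 0

Lights still on: 0

Answer: yes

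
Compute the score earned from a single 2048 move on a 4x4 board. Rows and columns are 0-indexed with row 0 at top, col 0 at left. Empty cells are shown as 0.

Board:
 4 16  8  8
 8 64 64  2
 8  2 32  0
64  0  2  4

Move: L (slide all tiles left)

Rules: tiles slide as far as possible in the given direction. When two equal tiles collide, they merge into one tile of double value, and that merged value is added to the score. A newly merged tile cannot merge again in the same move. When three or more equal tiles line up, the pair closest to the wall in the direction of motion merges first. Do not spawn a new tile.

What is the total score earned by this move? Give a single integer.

Slide left:
row 0: [4, 16, 8, 8] -> [4, 16, 16, 0]  score +16 (running 16)
row 1: [8, 64, 64, 2] -> [8, 128, 2, 0]  score +128 (running 144)
row 2: [8, 2, 32, 0] -> [8, 2, 32, 0]  score +0 (running 144)
row 3: [64, 0, 2, 4] -> [64, 2, 4, 0]  score +0 (running 144)
Board after move:
  4  16  16   0
  8 128   2   0
  8   2  32   0
 64   2   4   0

Answer: 144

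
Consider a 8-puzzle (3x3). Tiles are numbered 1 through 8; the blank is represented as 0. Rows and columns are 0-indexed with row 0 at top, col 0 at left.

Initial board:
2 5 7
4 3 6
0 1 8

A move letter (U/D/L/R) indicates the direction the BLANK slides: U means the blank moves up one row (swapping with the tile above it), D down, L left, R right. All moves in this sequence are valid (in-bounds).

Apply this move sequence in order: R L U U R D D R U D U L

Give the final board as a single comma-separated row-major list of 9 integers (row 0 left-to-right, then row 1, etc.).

Answer: 5, 3, 7, 2, 0, 1, 4, 8, 6

Derivation:
After move 1 (R):
2 5 7
4 3 6
1 0 8

After move 2 (L):
2 5 7
4 3 6
0 1 8

After move 3 (U):
2 5 7
0 3 6
4 1 8

After move 4 (U):
0 5 7
2 3 6
4 1 8

After move 5 (R):
5 0 7
2 3 6
4 1 8

After move 6 (D):
5 3 7
2 0 6
4 1 8

After move 7 (D):
5 3 7
2 1 6
4 0 8

After move 8 (R):
5 3 7
2 1 6
4 8 0

After move 9 (U):
5 3 7
2 1 0
4 8 6

After move 10 (D):
5 3 7
2 1 6
4 8 0

After move 11 (U):
5 3 7
2 1 0
4 8 6

After move 12 (L):
5 3 7
2 0 1
4 8 6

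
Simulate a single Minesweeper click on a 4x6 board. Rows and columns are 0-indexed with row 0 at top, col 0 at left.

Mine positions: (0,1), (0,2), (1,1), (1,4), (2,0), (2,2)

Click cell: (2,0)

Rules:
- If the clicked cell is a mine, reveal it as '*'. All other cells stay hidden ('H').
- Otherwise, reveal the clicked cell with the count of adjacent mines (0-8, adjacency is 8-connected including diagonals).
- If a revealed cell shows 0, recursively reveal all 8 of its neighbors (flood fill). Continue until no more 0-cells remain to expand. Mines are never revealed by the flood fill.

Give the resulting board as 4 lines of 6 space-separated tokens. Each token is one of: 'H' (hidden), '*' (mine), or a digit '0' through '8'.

H H H H H H
H H H H H H
* H H H H H
H H H H H H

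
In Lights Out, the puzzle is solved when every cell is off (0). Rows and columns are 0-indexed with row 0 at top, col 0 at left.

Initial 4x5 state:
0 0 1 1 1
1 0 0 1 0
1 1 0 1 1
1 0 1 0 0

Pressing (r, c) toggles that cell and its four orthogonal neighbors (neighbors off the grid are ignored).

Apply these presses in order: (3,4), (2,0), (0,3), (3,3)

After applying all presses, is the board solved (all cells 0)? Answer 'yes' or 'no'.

Answer: yes

Derivation:
After press 1 at (3,4):
0 0 1 1 1
1 0 0 1 0
1 1 0 1 0
1 0 1 1 1

After press 2 at (2,0):
0 0 1 1 1
0 0 0 1 0
0 0 0 1 0
0 0 1 1 1

After press 3 at (0,3):
0 0 0 0 0
0 0 0 0 0
0 0 0 1 0
0 0 1 1 1

After press 4 at (3,3):
0 0 0 0 0
0 0 0 0 0
0 0 0 0 0
0 0 0 0 0

Lights still on: 0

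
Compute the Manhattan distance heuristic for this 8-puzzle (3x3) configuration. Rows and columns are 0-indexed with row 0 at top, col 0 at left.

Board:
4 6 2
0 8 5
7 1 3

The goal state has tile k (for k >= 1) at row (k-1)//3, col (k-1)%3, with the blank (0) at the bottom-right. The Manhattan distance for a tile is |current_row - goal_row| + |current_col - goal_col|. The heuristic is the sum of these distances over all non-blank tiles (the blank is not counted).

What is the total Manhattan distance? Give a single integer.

Tile 4: (0,0)->(1,0) = 1
Tile 6: (0,1)->(1,2) = 2
Tile 2: (0,2)->(0,1) = 1
Tile 8: (1,1)->(2,1) = 1
Tile 5: (1,2)->(1,1) = 1
Tile 7: (2,0)->(2,0) = 0
Tile 1: (2,1)->(0,0) = 3
Tile 3: (2,2)->(0,2) = 2
Sum: 1 + 2 + 1 + 1 + 1 + 0 + 3 + 2 = 11

Answer: 11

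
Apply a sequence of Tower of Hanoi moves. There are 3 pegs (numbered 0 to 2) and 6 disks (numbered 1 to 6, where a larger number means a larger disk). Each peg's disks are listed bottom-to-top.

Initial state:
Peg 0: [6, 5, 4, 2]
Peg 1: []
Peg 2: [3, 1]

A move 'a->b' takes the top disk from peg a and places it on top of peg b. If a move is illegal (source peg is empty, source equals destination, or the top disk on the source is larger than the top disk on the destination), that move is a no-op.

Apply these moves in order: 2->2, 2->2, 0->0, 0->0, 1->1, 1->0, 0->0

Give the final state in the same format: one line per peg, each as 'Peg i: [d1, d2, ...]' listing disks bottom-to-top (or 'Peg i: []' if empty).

Answer: Peg 0: [6, 5, 4, 2]
Peg 1: []
Peg 2: [3, 1]

Derivation:
After move 1 (2->2):
Peg 0: [6, 5, 4, 2]
Peg 1: []
Peg 2: [3, 1]

After move 2 (2->2):
Peg 0: [6, 5, 4, 2]
Peg 1: []
Peg 2: [3, 1]

After move 3 (0->0):
Peg 0: [6, 5, 4, 2]
Peg 1: []
Peg 2: [3, 1]

After move 4 (0->0):
Peg 0: [6, 5, 4, 2]
Peg 1: []
Peg 2: [3, 1]

After move 5 (1->1):
Peg 0: [6, 5, 4, 2]
Peg 1: []
Peg 2: [3, 1]

After move 6 (1->0):
Peg 0: [6, 5, 4, 2]
Peg 1: []
Peg 2: [3, 1]

After move 7 (0->0):
Peg 0: [6, 5, 4, 2]
Peg 1: []
Peg 2: [3, 1]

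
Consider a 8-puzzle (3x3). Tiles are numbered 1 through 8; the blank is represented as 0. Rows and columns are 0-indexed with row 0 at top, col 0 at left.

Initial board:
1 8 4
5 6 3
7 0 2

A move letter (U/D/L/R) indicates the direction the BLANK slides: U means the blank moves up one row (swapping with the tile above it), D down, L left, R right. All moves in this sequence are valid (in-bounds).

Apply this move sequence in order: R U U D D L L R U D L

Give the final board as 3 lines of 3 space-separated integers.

Answer: 1 8 4
5 6 3
0 7 2

Derivation:
After move 1 (R):
1 8 4
5 6 3
7 2 0

After move 2 (U):
1 8 4
5 6 0
7 2 3

After move 3 (U):
1 8 0
5 6 4
7 2 3

After move 4 (D):
1 8 4
5 6 0
7 2 3

After move 5 (D):
1 8 4
5 6 3
7 2 0

After move 6 (L):
1 8 4
5 6 3
7 0 2

After move 7 (L):
1 8 4
5 6 3
0 7 2

After move 8 (R):
1 8 4
5 6 3
7 0 2

After move 9 (U):
1 8 4
5 0 3
7 6 2

After move 10 (D):
1 8 4
5 6 3
7 0 2

After move 11 (L):
1 8 4
5 6 3
0 7 2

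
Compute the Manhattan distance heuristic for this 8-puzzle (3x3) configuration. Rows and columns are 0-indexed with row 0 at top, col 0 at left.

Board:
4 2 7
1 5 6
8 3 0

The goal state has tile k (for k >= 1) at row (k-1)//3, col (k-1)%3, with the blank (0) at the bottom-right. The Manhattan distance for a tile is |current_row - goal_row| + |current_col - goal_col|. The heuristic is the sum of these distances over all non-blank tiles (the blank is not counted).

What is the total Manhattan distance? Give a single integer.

Answer: 10

Derivation:
Tile 4: at (0,0), goal (1,0), distance |0-1|+|0-0| = 1
Tile 2: at (0,1), goal (0,1), distance |0-0|+|1-1| = 0
Tile 7: at (0,2), goal (2,0), distance |0-2|+|2-0| = 4
Tile 1: at (1,0), goal (0,0), distance |1-0|+|0-0| = 1
Tile 5: at (1,1), goal (1,1), distance |1-1|+|1-1| = 0
Tile 6: at (1,2), goal (1,2), distance |1-1|+|2-2| = 0
Tile 8: at (2,0), goal (2,1), distance |2-2|+|0-1| = 1
Tile 3: at (2,1), goal (0,2), distance |2-0|+|1-2| = 3
Sum: 1 + 0 + 4 + 1 + 0 + 0 + 1 + 3 = 10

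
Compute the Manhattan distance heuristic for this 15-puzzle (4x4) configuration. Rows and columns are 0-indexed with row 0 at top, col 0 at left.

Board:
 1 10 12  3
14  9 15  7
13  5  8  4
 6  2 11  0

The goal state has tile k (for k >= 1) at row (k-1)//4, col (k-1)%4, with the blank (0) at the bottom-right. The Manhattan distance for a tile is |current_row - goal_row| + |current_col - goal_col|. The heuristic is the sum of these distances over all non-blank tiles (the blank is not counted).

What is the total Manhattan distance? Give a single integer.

Answer: 28

Derivation:
Tile 1: at (0,0), goal (0,0), distance |0-0|+|0-0| = 0
Tile 10: at (0,1), goal (2,1), distance |0-2|+|1-1| = 2
Tile 12: at (0,2), goal (2,3), distance |0-2|+|2-3| = 3
Tile 3: at (0,3), goal (0,2), distance |0-0|+|3-2| = 1
Tile 14: at (1,0), goal (3,1), distance |1-3|+|0-1| = 3
Tile 9: at (1,1), goal (2,0), distance |1-2|+|1-0| = 2
Tile 15: at (1,2), goal (3,2), distance |1-3|+|2-2| = 2
Tile 7: at (1,3), goal (1,2), distance |1-1|+|3-2| = 1
Tile 13: at (2,0), goal (3,0), distance |2-3|+|0-0| = 1
Tile 5: at (2,1), goal (1,0), distance |2-1|+|1-0| = 2
Tile 8: at (2,2), goal (1,3), distance |2-1|+|2-3| = 2
Tile 4: at (2,3), goal (0,3), distance |2-0|+|3-3| = 2
Tile 6: at (3,0), goal (1,1), distance |3-1|+|0-1| = 3
Tile 2: at (3,1), goal (0,1), distance |3-0|+|1-1| = 3
Tile 11: at (3,2), goal (2,2), distance |3-2|+|2-2| = 1
Sum: 0 + 2 + 3 + 1 + 3 + 2 + 2 + 1 + 1 + 2 + 2 + 2 + 3 + 3 + 1 = 28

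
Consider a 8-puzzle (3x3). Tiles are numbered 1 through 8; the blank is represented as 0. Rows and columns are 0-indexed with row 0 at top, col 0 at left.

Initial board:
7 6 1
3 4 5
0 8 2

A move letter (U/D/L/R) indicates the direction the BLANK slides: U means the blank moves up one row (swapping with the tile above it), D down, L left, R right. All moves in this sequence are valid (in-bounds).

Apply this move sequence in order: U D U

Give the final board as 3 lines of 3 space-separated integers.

Answer: 7 6 1
0 4 5
3 8 2

Derivation:
After move 1 (U):
7 6 1
0 4 5
3 8 2

After move 2 (D):
7 6 1
3 4 5
0 8 2

After move 3 (U):
7 6 1
0 4 5
3 8 2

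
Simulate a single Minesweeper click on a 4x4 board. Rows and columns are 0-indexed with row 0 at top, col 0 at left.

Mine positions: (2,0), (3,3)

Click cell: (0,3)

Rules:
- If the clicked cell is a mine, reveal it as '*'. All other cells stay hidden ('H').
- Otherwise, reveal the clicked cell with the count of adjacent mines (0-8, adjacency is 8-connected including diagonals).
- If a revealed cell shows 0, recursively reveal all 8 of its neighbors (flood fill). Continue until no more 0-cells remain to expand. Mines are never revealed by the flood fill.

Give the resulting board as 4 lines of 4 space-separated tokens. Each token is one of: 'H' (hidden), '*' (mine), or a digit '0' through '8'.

0 0 0 0
1 1 0 0
H 1 1 1
H H H H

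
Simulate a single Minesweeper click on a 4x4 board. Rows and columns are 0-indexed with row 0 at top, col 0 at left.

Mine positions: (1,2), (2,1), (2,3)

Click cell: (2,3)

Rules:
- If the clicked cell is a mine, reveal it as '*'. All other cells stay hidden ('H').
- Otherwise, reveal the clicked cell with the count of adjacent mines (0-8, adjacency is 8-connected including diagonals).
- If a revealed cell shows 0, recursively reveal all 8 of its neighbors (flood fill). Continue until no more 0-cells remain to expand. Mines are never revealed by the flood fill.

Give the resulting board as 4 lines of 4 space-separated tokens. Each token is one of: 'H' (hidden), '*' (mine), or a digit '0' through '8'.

H H H H
H H H H
H H H *
H H H H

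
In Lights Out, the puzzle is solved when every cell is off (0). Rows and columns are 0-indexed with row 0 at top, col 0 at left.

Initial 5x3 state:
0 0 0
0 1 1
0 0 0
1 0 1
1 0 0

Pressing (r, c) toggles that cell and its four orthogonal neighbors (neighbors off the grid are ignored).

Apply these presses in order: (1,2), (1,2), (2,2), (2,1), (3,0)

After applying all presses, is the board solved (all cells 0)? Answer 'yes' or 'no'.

Answer: yes

Derivation:
After press 1 at (1,2):
0 0 1
0 0 0
0 0 1
1 0 1
1 0 0

After press 2 at (1,2):
0 0 0
0 1 1
0 0 0
1 0 1
1 0 0

After press 3 at (2,2):
0 0 0
0 1 0
0 1 1
1 0 0
1 0 0

After press 4 at (2,1):
0 0 0
0 0 0
1 0 0
1 1 0
1 0 0

After press 5 at (3,0):
0 0 0
0 0 0
0 0 0
0 0 0
0 0 0

Lights still on: 0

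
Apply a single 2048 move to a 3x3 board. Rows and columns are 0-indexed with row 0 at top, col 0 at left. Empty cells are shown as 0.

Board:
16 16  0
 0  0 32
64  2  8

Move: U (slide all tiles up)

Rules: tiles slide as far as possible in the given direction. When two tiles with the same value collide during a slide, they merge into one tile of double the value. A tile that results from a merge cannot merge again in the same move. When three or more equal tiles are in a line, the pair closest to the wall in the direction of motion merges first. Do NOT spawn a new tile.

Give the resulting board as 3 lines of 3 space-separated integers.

Slide up:
col 0: [16, 0, 64] -> [16, 64, 0]
col 1: [16, 0, 2] -> [16, 2, 0]
col 2: [0, 32, 8] -> [32, 8, 0]

Answer: 16 16 32
64  2  8
 0  0  0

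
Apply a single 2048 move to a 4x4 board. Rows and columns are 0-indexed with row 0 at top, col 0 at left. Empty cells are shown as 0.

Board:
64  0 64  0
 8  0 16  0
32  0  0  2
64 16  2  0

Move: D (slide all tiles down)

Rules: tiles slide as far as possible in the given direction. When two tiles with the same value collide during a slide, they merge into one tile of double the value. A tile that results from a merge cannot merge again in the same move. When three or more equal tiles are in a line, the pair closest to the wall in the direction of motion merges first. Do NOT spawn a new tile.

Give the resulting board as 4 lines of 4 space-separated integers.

Answer: 64  0  0  0
 8  0 64  0
32  0 16  0
64 16  2  2

Derivation:
Slide down:
col 0: [64, 8, 32, 64] -> [64, 8, 32, 64]
col 1: [0, 0, 0, 16] -> [0, 0, 0, 16]
col 2: [64, 16, 0, 2] -> [0, 64, 16, 2]
col 3: [0, 0, 2, 0] -> [0, 0, 0, 2]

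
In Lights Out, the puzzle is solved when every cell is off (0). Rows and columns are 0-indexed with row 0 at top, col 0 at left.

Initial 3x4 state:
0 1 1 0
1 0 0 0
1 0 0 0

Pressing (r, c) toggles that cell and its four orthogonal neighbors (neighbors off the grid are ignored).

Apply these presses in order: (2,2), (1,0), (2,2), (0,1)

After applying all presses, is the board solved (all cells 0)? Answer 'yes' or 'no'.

Answer: yes

Derivation:
After press 1 at (2,2):
0 1 1 0
1 0 1 0
1 1 1 1

After press 2 at (1,0):
1 1 1 0
0 1 1 0
0 1 1 1

After press 3 at (2,2):
1 1 1 0
0 1 0 0
0 0 0 0

After press 4 at (0,1):
0 0 0 0
0 0 0 0
0 0 0 0

Lights still on: 0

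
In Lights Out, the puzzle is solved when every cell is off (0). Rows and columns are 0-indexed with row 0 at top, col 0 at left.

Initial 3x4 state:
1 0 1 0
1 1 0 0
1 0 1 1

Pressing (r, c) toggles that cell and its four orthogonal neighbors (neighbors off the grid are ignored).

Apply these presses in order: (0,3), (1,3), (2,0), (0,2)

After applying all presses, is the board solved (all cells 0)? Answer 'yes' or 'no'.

After press 1 at (0,3):
1 0 0 1
1 1 0 1
1 0 1 1

After press 2 at (1,3):
1 0 0 0
1 1 1 0
1 0 1 0

After press 3 at (2,0):
1 0 0 0
0 1 1 0
0 1 1 0

After press 4 at (0,2):
1 1 1 1
0 1 0 0
0 1 1 0

Lights still on: 7

Answer: no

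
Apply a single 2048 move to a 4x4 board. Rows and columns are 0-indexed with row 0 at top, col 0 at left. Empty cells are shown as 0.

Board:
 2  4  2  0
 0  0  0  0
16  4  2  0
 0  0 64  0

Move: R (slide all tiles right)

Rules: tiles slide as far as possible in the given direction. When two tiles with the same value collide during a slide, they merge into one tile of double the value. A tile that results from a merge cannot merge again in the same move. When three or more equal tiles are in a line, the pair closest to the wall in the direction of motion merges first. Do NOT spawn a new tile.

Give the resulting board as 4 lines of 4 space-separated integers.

Answer:  0  2  4  2
 0  0  0  0
 0 16  4  2
 0  0  0 64

Derivation:
Slide right:
row 0: [2, 4, 2, 0] -> [0, 2, 4, 2]
row 1: [0, 0, 0, 0] -> [0, 0, 0, 0]
row 2: [16, 4, 2, 0] -> [0, 16, 4, 2]
row 3: [0, 0, 64, 0] -> [0, 0, 0, 64]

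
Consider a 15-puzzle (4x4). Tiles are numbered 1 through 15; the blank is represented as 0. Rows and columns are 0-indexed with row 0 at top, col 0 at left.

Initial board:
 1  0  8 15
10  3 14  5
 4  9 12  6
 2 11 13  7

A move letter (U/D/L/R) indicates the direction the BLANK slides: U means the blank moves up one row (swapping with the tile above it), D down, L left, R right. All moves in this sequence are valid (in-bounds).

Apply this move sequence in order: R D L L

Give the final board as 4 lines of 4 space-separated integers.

Answer:  1  8 14 15
 0 10  3  5
 4  9 12  6
 2 11 13  7

Derivation:
After move 1 (R):
 1  8  0 15
10  3 14  5
 4  9 12  6
 2 11 13  7

After move 2 (D):
 1  8 14 15
10  3  0  5
 4  9 12  6
 2 11 13  7

After move 3 (L):
 1  8 14 15
10  0  3  5
 4  9 12  6
 2 11 13  7

After move 4 (L):
 1  8 14 15
 0 10  3  5
 4  9 12  6
 2 11 13  7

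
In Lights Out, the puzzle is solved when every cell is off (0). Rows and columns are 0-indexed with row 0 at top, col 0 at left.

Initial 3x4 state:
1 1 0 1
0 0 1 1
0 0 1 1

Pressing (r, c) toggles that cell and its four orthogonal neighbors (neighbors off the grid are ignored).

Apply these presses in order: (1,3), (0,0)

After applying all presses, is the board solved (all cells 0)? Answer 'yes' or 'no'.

Answer: no

Derivation:
After press 1 at (1,3):
1 1 0 0
0 0 0 0
0 0 1 0

After press 2 at (0,0):
0 0 0 0
1 0 0 0
0 0 1 0

Lights still on: 2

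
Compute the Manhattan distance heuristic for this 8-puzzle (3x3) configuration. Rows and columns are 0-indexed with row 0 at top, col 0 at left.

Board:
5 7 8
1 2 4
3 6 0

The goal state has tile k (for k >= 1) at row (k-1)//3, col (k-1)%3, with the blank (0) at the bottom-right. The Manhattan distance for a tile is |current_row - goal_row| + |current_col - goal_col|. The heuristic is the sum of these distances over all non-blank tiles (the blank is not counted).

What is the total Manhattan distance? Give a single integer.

Answer: 18

Derivation:
Tile 5: (0,0)->(1,1) = 2
Tile 7: (0,1)->(2,0) = 3
Tile 8: (0,2)->(2,1) = 3
Tile 1: (1,0)->(0,0) = 1
Tile 2: (1,1)->(0,1) = 1
Tile 4: (1,2)->(1,0) = 2
Tile 3: (2,0)->(0,2) = 4
Tile 6: (2,1)->(1,2) = 2
Sum: 2 + 3 + 3 + 1 + 1 + 2 + 4 + 2 = 18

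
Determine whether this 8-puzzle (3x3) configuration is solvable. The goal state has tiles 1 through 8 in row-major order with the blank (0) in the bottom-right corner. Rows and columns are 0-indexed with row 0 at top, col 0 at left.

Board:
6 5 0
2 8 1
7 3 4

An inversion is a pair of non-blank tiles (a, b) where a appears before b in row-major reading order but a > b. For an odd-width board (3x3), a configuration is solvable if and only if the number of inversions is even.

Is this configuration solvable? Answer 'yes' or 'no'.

Inversions (pairs i<j in row-major order where tile[i] > tile[j] > 0): 16
16 is even, so the puzzle is solvable.

Answer: yes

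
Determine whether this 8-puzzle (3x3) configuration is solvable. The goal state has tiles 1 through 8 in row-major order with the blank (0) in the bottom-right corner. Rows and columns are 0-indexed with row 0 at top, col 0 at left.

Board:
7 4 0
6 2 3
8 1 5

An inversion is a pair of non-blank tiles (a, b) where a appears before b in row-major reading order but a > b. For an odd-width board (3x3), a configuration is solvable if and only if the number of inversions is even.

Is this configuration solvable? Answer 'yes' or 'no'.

Answer: no

Derivation:
Inversions (pairs i<j in row-major order where tile[i] > tile[j] > 0): 17
17 is odd, so the puzzle is not solvable.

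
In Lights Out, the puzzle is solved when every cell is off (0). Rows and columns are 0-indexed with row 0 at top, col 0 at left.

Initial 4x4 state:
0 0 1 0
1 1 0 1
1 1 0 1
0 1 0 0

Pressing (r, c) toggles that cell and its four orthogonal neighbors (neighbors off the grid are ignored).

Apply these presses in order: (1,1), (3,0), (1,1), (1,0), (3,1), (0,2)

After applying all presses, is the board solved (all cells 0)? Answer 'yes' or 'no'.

After press 1 at (1,1):
0 1 1 0
0 0 1 1
1 0 0 1
0 1 0 0

After press 2 at (3,0):
0 1 1 0
0 0 1 1
0 0 0 1
1 0 0 0

After press 3 at (1,1):
0 0 1 0
1 1 0 1
0 1 0 1
1 0 0 0

After press 4 at (1,0):
1 0 1 0
0 0 0 1
1 1 0 1
1 0 0 0

After press 5 at (3,1):
1 0 1 0
0 0 0 1
1 0 0 1
0 1 1 0

After press 6 at (0,2):
1 1 0 1
0 0 1 1
1 0 0 1
0 1 1 0

Lights still on: 9

Answer: no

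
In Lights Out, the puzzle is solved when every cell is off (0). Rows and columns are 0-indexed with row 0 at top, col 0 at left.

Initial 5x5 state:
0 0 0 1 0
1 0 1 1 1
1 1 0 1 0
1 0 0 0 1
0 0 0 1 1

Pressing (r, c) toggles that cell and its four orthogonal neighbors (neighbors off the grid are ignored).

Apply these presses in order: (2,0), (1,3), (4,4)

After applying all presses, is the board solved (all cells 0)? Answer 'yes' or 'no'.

After press 1 at (2,0):
0 0 0 1 0
0 0 1 1 1
0 0 0 1 0
0 0 0 0 1
0 0 0 1 1

After press 2 at (1,3):
0 0 0 0 0
0 0 0 0 0
0 0 0 0 0
0 0 0 0 1
0 0 0 1 1

After press 3 at (4,4):
0 0 0 0 0
0 0 0 0 0
0 0 0 0 0
0 0 0 0 0
0 0 0 0 0

Lights still on: 0

Answer: yes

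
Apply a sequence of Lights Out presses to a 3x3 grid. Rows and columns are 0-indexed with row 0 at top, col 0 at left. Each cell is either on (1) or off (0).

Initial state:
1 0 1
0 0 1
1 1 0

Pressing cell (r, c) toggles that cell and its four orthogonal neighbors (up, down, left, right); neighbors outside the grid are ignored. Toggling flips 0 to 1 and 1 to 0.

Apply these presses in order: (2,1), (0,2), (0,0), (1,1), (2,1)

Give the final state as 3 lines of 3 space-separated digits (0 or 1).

Answer: 0 1 0
0 1 1
1 0 0

Derivation:
After press 1 at (2,1):
1 0 1
0 1 1
0 0 1

After press 2 at (0,2):
1 1 0
0 1 0
0 0 1

After press 3 at (0,0):
0 0 0
1 1 0
0 0 1

After press 4 at (1,1):
0 1 0
0 0 1
0 1 1

After press 5 at (2,1):
0 1 0
0 1 1
1 0 0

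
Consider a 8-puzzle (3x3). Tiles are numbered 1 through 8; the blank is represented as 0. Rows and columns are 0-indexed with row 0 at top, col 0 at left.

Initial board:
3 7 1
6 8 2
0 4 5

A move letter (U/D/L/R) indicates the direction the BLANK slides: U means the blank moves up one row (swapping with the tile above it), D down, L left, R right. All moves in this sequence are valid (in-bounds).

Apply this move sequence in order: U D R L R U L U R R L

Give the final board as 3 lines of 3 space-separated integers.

After move 1 (U):
3 7 1
0 8 2
6 4 5

After move 2 (D):
3 7 1
6 8 2
0 4 5

After move 3 (R):
3 7 1
6 8 2
4 0 5

After move 4 (L):
3 7 1
6 8 2
0 4 5

After move 5 (R):
3 7 1
6 8 2
4 0 5

After move 6 (U):
3 7 1
6 0 2
4 8 5

After move 7 (L):
3 7 1
0 6 2
4 8 5

After move 8 (U):
0 7 1
3 6 2
4 8 5

After move 9 (R):
7 0 1
3 6 2
4 8 5

After move 10 (R):
7 1 0
3 6 2
4 8 5

After move 11 (L):
7 0 1
3 6 2
4 8 5

Answer: 7 0 1
3 6 2
4 8 5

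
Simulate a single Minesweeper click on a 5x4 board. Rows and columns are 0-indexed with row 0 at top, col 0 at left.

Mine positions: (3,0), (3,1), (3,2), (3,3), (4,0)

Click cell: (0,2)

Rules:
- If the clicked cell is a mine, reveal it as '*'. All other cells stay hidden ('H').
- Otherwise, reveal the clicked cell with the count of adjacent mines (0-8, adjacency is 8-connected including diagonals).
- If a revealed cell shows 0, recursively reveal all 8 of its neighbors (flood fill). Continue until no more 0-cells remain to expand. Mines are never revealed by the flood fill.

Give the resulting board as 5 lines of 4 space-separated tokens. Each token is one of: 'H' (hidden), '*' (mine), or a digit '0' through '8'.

0 0 0 0
0 0 0 0
2 3 3 2
H H H H
H H H H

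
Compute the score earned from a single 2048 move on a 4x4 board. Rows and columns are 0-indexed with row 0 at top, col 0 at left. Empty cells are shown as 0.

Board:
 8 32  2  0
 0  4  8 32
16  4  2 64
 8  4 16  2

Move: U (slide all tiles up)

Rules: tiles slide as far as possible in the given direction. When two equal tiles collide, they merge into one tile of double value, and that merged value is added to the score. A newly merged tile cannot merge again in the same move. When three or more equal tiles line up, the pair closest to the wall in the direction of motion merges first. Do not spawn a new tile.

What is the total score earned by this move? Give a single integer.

Answer: 8

Derivation:
Slide up:
col 0: [8, 0, 16, 8] -> [8, 16, 8, 0]  score +0 (running 0)
col 1: [32, 4, 4, 4] -> [32, 8, 4, 0]  score +8 (running 8)
col 2: [2, 8, 2, 16] -> [2, 8, 2, 16]  score +0 (running 8)
col 3: [0, 32, 64, 2] -> [32, 64, 2, 0]  score +0 (running 8)
Board after move:
 8 32  2 32
16  8  8 64
 8  4  2  2
 0  0 16  0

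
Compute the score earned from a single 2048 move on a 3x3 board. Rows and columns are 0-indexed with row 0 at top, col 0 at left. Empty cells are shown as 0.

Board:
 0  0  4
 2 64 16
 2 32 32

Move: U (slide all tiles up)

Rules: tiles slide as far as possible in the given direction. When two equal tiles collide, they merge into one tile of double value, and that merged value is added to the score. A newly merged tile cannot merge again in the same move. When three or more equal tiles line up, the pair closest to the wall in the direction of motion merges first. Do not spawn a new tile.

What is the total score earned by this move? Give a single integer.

Answer: 4

Derivation:
Slide up:
col 0: [0, 2, 2] -> [4, 0, 0]  score +4 (running 4)
col 1: [0, 64, 32] -> [64, 32, 0]  score +0 (running 4)
col 2: [4, 16, 32] -> [4, 16, 32]  score +0 (running 4)
Board after move:
 4 64  4
 0 32 16
 0  0 32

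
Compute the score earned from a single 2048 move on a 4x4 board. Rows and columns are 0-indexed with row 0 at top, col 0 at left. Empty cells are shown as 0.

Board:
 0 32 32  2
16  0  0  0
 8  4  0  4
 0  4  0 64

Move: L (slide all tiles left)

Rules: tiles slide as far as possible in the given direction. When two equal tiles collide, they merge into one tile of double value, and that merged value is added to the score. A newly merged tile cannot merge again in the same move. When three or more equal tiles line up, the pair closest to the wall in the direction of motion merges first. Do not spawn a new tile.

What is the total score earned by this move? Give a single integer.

Slide left:
row 0: [0, 32, 32, 2] -> [64, 2, 0, 0]  score +64 (running 64)
row 1: [16, 0, 0, 0] -> [16, 0, 0, 0]  score +0 (running 64)
row 2: [8, 4, 0, 4] -> [8, 8, 0, 0]  score +8 (running 72)
row 3: [0, 4, 0, 64] -> [4, 64, 0, 0]  score +0 (running 72)
Board after move:
64  2  0  0
16  0  0  0
 8  8  0  0
 4 64  0  0

Answer: 72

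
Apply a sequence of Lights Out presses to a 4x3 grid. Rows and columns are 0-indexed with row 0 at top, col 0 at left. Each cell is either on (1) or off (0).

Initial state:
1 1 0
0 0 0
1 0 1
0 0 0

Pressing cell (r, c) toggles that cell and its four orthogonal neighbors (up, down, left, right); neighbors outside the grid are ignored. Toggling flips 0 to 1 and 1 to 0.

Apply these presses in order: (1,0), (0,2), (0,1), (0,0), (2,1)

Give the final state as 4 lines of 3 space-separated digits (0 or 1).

After press 1 at (1,0):
0 1 0
1 1 0
0 0 1
0 0 0

After press 2 at (0,2):
0 0 1
1 1 1
0 0 1
0 0 0

After press 3 at (0,1):
1 1 0
1 0 1
0 0 1
0 0 0

After press 4 at (0,0):
0 0 0
0 0 1
0 0 1
0 0 0

After press 5 at (2,1):
0 0 0
0 1 1
1 1 0
0 1 0

Answer: 0 0 0
0 1 1
1 1 0
0 1 0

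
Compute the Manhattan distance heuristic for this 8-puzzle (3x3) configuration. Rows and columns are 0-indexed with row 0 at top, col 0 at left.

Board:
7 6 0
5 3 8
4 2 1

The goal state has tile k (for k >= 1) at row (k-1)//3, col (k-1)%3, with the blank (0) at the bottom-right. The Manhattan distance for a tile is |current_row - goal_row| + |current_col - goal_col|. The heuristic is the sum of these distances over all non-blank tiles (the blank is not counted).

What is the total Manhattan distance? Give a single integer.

Answer: 16

Derivation:
Tile 7: at (0,0), goal (2,0), distance |0-2|+|0-0| = 2
Tile 6: at (0,1), goal (1,2), distance |0-1|+|1-2| = 2
Tile 5: at (1,0), goal (1,1), distance |1-1|+|0-1| = 1
Tile 3: at (1,1), goal (0,2), distance |1-0|+|1-2| = 2
Tile 8: at (1,2), goal (2,1), distance |1-2|+|2-1| = 2
Tile 4: at (2,0), goal (1,0), distance |2-1|+|0-0| = 1
Tile 2: at (2,1), goal (0,1), distance |2-0|+|1-1| = 2
Tile 1: at (2,2), goal (0,0), distance |2-0|+|2-0| = 4
Sum: 2 + 2 + 1 + 2 + 2 + 1 + 2 + 4 = 16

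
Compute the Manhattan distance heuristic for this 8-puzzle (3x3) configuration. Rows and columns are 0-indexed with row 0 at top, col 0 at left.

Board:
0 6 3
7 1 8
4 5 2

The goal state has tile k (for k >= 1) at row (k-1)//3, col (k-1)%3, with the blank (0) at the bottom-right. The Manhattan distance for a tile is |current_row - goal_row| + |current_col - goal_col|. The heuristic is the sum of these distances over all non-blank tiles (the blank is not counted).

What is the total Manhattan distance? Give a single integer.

Tile 6: (0,1)->(1,2) = 2
Tile 3: (0,2)->(0,2) = 0
Tile 7: (1,0)->(2,0) = 1
Tile 1: (1,1)->(0,0) = 2
Tile 8: (1,2)->(2,1) = 2
Tile 4: (2,0)->(1,0) = 1
Tile 5: (2,1)->(1,1) = 1
Tile 2: (2,2)->(0,1) = 3
Sum: 2 + 0 + 1 + 2 + 2 + 1 + 1 + 3 = 12

Answer: 12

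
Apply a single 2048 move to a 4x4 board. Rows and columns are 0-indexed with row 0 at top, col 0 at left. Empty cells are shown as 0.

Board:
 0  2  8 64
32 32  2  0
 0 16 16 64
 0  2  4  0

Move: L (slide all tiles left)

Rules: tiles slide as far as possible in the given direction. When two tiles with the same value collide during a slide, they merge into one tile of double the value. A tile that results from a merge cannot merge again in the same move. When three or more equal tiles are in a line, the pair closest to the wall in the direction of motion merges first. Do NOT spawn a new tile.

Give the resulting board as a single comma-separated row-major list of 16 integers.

Answer: 2, 8, 64, 0, 64, 2, 0, 0, 32, 64, 0, 0, 2, 4, 0, 0

Derivation:
Slide left:
row 0: [0, 2, 8, 64] -> [2, 8, 64, 0]
row 1: [32, 32, 2, 0] -> [64, 2, 0, 0]
row 2: [0, 16, 16, 64] -> [32, 64, 0, 0]
row 3: [0, 2, 4, 0] -> [2, 4, 0, 0]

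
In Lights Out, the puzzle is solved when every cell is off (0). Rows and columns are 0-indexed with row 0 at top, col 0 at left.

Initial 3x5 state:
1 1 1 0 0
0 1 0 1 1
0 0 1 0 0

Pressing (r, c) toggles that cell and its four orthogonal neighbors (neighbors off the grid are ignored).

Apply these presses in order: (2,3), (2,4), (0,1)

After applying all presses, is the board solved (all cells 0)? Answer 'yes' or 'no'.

Answer: yes

Derivation:
After press 1 at (2,3):
1 1 1 0 0
0 1 0 0 1
0 0 0 1 1

After press 2 at (2,4):
1 1 1 0 0
0 1 0 0 0
0 0 0 0 0

After press 3 at (0,1):
0 0 0 0 0
0 0 0 0 0
0 0 0 0 0

Lights still on: 0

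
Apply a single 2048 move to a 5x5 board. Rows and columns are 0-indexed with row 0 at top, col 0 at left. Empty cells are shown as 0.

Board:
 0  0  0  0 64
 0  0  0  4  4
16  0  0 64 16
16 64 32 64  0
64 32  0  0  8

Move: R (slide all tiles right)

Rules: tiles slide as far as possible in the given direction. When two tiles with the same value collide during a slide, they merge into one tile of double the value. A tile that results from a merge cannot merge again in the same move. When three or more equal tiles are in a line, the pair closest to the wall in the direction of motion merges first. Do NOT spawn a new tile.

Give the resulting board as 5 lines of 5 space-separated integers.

Slide right:
row 0: [0, 0, 0, 0, 64] -> [0, 0, 0, 0, 64]
row 1: [0, 0, 0, 4, 4] -> [0, 0, 0, 0, 8]
row 2: [16, 0, 0, 64, 16] -> [0, 0, 16, 64, 16]
row 3: [16, 64, 32, 64, 0] -> [0, 16, 64, 32, 64]
row 4: [64, 32, 0, 0, 8] -> [0, 0, 64, 32, 8]

Answer:  0  0  0  0 64
 0  0  0  0  8
 0  0 16 64 16
 0 16 64 32 64
 0  0 64 32  8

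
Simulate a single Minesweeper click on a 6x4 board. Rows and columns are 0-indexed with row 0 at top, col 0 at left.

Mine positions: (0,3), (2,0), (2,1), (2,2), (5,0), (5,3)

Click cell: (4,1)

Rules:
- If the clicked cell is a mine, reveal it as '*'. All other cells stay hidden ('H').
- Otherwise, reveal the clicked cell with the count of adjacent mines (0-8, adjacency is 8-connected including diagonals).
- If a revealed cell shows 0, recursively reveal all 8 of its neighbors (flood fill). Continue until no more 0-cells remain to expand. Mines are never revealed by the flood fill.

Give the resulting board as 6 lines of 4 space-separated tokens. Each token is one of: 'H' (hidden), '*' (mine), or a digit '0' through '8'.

H H H H
H H H H
H H H H
H H H H
H 1 H H
H H H H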